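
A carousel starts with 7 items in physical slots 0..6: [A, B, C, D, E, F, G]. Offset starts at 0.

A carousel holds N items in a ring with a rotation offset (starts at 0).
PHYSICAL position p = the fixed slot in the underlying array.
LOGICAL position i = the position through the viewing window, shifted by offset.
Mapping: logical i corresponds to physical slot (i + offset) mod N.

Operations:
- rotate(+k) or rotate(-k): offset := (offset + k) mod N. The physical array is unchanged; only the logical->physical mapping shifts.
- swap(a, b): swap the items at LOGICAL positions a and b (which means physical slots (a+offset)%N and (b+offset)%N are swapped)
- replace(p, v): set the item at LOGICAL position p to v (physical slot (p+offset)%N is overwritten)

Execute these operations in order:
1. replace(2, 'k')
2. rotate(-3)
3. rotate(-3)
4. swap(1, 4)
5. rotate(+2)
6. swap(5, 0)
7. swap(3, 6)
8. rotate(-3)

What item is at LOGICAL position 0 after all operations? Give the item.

After op 1 (replace(2, 'k')): offset=0, physical=[A,B,k,D,E,F,G], logical=[A,B,k,D,E,F,G]
After op 2 (rotate(-3)): offset=4, physical=[A,B,k,D,E,F,G], logical=[E,F,G,A,B,k,D]
After op 3 (rotate(-3)): offset=1, physical=[A,B,k,D,E,F,G], logical=[B,k,D,E,F,G,A]
After op 4 (swap(1, 4)): offset=1, physical=[A,B,F,D,E,k,G], logical=[B,F,D,E,k,G,A]
After op 5 (rotate(+2)): offset=3, physical=[A,B,F,D,E,k,G], logical=[D,E,k,G,A,B,F]
After op 6 (swap(5, 0)): offset=3, physical=[A,D,F,B,E,k,G], logical=[B,E,k,G,A,D,F]
After op 7 (swap(3, 6)): offset=3, physical=[A,D,G,B,E,k,F], logical=[B,E,k,F,A,D,G]
After op 8 (rotate(-3)): offset=0, physical=[A,D,G,B,E,k,F], logical=[A,D,G,B,E,k,F]

Answer: A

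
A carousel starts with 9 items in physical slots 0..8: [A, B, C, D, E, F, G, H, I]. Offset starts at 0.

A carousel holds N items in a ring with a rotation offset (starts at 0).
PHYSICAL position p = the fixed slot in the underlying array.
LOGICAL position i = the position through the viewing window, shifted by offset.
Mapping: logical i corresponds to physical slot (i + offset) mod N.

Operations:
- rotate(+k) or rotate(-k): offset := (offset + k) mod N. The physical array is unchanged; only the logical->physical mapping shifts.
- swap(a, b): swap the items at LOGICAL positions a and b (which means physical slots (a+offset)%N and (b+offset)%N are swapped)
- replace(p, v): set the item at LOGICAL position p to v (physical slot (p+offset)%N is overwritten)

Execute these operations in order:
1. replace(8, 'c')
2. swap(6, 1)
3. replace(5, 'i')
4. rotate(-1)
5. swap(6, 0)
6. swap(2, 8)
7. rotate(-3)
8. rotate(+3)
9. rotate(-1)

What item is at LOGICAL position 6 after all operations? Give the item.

After op 1 (replace(8, 'c')): offset=0, physical=[A,B,C,D,E,F,G,H,c], logical=[A,B,C,D,E,F,G,H,c]
After op 2 (swap(6, 1)): offset=0, physical=[A,G,C,D,E,F,B,H,c], logical=[A,G,C,D,E,F,B,H,c]
After op 3 (replace(5, 'i')): offset=0, physical=[A,G,C,D,E,i,B,H,c], logical=[A,G,C,D,E,i,B,H,c]
After op 4 (rotate(-1)): offset=8, physical=[A,G,C,D,E,i,B,H,c], logical=[c,A,G,C,D,E,i,B,H]
After op 5 (swap(6, 0)): offset=8, physical=[A,G,C,D,E,c,B,H,i], logical=[i,A,G,C,D,E,c,B,H]
After op 6 (swap(2, 8)): offset=8, physical=[A,H,C,D,E,c,B,G,i], logical=[i,A,H,C,D,E,c,B,G]
After op 7 (rotate(-3)): offset=5, physical=[A,H,C,D,E,c,B,G,i], logical=[c,B,G,i,A,H,C,D,E]
After op 8 (rotate(+3)): offset=8, physical=[A,H,C,D,E,c,B,G,i], logical=[i,A,H,C,D,E,c,B,G]
After op 9 (rotate(-1)): offset=7, physical=[A,H,C,D,E,c,B,G,i], logical=[G,i,A,H,C,D,E,c,B]

Answer: E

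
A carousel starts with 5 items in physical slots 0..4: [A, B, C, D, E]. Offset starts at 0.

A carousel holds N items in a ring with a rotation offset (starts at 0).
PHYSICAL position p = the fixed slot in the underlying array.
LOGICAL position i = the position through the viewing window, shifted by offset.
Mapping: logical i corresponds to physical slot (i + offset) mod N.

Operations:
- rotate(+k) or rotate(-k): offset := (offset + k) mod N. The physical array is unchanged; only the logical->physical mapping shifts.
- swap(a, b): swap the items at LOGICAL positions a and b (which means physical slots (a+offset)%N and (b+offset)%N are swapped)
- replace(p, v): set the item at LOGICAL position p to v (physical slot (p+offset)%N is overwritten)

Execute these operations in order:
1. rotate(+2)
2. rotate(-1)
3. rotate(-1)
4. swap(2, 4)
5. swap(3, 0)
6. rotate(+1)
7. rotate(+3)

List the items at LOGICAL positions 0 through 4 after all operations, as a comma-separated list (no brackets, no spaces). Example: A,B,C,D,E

After op 1 (rotate(+2)): offset=2, physical=[A,B,C,D,E], logical=[C,D,E,A,B]
After op 2 (rotate(-1)): offset=1, physical=[A,B,C,D,E], logical=[B,C,D,E,A]
After op 3 (rotate(-1)): offset=0, physical=[A,B,C,D,E], logical=[A,B,C,D,E]
After op 4 (swap(2, 4)): offset=0, physical=[A,B,E,D,C], logical=[A,B,E,D,C]
After op 5 (swap(3, 0)): offset=0, physical=[D,B,E,A,C], logical=[D,B,E,A,C]
After op 6 (rotate(+1)): offset=1, physical=[D,B,E,A,C], logical=[B,E,A,C,D]
After op 7 (rotate(+3)): offset=4, physical=[D,B,E,A,C], logical=[C,D,B,E,A]

Answer: C,D,B,E,A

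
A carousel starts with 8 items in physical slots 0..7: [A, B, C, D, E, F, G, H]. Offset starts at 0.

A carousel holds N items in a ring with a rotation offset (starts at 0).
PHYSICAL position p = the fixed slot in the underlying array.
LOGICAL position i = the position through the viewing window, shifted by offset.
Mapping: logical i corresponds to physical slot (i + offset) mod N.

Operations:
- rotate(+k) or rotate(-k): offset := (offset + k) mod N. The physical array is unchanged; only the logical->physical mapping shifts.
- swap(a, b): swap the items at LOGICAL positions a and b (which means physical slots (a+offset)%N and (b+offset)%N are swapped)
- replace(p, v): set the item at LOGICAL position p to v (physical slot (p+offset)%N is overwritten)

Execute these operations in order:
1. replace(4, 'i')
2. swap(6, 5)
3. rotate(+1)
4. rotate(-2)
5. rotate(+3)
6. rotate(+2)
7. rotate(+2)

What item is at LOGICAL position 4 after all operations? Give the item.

Answer: C

Derivation:
After op 1 (replace(4, 'i')): offset=0, physical=[A,B,C,D,i,F,G,H], logical=[A,B,C,D,i,F,G,H]
After op 2 (swap(6, 5)): offset=0, physical=[A,B,C,D,i,G,F,H], logical=[A,B,C,D,i,G,F,H]
After op 3 (rotate(+1)): offset=1, physical=[A,B,C,D,i,G,F,H], logical=[B,C,D,i,G,F,H,A]
After op 4 (rotate(-2)): offset=7, physical=[A,B,C,D,i,G,F,H], logical=[H,A,B,C,D,i,G,F]
After op 5 (rotate(+3)): offset=2, physical=[A,B,C,D,i,G,F,H], logical=[C,D,i,G,F,H,A,B]
After op 6 (rotate(+2)): offset=4, physical=[A,B,C,D,i,G,F,H], logical=[i,G,F,H,A,B,C,D]
After op 7 (rotate(+2)): offset=6, physical=[A,B,C,D,i,G,F,H], logical=[F,H,A,B,C,D,i,G]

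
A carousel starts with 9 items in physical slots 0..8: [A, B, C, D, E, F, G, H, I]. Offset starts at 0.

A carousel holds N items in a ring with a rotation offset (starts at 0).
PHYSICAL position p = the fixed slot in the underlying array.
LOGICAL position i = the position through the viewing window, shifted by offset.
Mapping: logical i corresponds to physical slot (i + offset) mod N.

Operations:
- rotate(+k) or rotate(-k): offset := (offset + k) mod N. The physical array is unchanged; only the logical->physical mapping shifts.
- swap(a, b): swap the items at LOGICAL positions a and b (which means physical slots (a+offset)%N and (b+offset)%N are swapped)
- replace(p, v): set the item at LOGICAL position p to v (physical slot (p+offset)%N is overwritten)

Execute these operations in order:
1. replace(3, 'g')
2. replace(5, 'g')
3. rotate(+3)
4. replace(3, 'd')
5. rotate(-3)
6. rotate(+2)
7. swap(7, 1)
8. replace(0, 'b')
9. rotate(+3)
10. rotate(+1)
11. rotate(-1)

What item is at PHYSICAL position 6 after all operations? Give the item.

After op 1 (replace(3, 'g')): offset=0, physical=[A,B,C,g,E,F,G,H,I], logical=[A,B,C,g,E,F,G,H,I]
After op 2 (replace(5, 'g')): offset=0, physical=[A,B,C,g,E,g,G,H,I], logical=[A,B,C,g,E,g,G,H,I]
After op 3 (rotate(+3)): offset=3, physical=[A,B,C,g,E,g,G,H,I], logical=[g,E,g,G,H,I,A,B,C]
After op 4 (replace(3, 'd')): offset=3, physical=[A,B,C,g,E,g,d,H,I], logical=[g,E,g,d,H,I,A,B,C]
After op 5 (rotate(-3)): offset=0, physical=[A,B,C,g,E,g,d,H,I], logical=[A,B,C,g,E,g,d,H,I]
After op 6 (rotate(+2)): offset=2, physical=[A,B,C,g,E,g,d,H,I], logical=[C,g,E,g,d,H,I,A,B]
After op 7 (swap(7, 1)): offset=2, physical=[g,B,C,A,E,g,d,H,I], logical=[C,A,E,g,d,H,I,g,B]
After op 8 (replace(0, 'b')): offset=2, physical=[g,B,b,A,E,g,d,H,I], logical=[b,A,E,g,d,H,I,g,B]
After op 9 (rotate(+3)): offset=5, physical=[g,B,b,A,E,g,d,H,I], logical=[g,d,H,I,g,B,b,A,E]
After op 10 (rotate(+1)): offset=6, physical=[g,B,b,A,E,g,d,H,I], logical=[d,H,I,g,B,b,A,E,g]
After op 11 (rotate(-1)): offset=5, physical=[g,B,b,A,E,g,d,H,I], logical=[g,d,H,I,g,B,b,A,E]

Answer: d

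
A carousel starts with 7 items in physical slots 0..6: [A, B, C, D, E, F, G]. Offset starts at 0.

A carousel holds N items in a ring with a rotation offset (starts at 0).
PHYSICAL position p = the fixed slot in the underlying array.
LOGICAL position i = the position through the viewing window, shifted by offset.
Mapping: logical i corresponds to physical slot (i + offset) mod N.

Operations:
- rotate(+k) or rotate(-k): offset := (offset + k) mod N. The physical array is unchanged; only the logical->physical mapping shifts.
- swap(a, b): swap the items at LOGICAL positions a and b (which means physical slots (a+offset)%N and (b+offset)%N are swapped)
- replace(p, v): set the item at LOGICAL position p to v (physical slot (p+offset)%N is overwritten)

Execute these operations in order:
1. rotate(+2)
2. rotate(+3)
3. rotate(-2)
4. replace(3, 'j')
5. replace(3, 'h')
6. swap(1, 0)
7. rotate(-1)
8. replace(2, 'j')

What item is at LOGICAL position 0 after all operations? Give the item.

Answer: C

Derivation:
After op 1 (rotate(+2)): offset=2, physical=[A,B,C,D,E,F,G], logical=[C,D,E,F,G,A,B]
After op 2 (rotate(+3)): offset=5, physical=[A,B,C,D,E,F,G], logical=[F,G,A,B,C,D,E]
After op 3 (rotate(-2)): offset=3, physical=[A,B,C,D,E,F,G], logical=[D,E,F,G,A,B,C]
After op 4 (replace(3, 'j')): offset=3, physical=[A,B,C,D,E,F,j], logical=[D,E,F,j,A,B,C]
After op 5 (replace(3, 'h')): offset=3, physical=[A,B,C,D,E,F,h], logical=[D,E,F,h,A,B,C]
After op 6 (swap(1, 0)): offset=3, physical=[A,B,C,E,D,F,h], logical=[E,D,F,h,A,B,C]
After op 7 (rotate(-1)): offset=2, physical=[A,B,C,E,D,F,h], logical=[C,E,D,F,h,A,B]
After op 8 (replace(2, 'j')): offset=2, physical=[A,B,C,E,j,F,h], logical=[C,E,j,F,h,A,B]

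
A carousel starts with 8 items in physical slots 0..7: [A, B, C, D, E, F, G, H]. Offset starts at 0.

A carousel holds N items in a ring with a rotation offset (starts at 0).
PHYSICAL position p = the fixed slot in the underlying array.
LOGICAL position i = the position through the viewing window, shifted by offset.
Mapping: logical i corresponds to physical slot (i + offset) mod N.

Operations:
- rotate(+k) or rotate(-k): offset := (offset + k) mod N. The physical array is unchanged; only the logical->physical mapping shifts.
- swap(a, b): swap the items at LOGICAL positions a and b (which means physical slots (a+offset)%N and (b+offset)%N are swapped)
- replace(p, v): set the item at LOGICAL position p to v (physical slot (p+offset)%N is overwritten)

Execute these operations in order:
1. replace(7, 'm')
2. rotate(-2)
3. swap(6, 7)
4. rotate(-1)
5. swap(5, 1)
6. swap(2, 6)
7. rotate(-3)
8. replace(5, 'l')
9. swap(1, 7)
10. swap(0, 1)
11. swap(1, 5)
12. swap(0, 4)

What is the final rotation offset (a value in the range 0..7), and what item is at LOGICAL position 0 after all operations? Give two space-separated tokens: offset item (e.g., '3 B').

After op 1 (replace(7, 'm')): offset=0, physical=[A,B,C,D,E,F,G,m], logical=[A,B,C,D,E,F,G,m]
After op 2 (rotate(-2)): offset=6, physical=[A,B,C,D,E,F,G,m], logical=[G,m,A,B,C,D,E,F]
After op 3 (swap(6, 7)): offset=6, physical=[A,B,C,D,F,E,G,m], logical=[G,m,A,B,C,D,F,E]
After op 4 (rotate(-1)): offset=5, physical=[A,B,C,D,F,E,G,m], logical=[E,G,m,A,B,C,D,F]
After op 5 (swap(5, 1)): offset=5, physical=[A,B,G,D,F,E,C,m], logical=[E,C,m,A,B,G,D,F]
After op 6 (swap(2, 6)): offset=5, physical=[A,B,G,m,F,E,C,D], logical=[E,C,D,A,B,G,m,F]
After op 7 (rotate(-3)): offset=2, physical=[A,B,G,m,F,E,C,D], logical=[G,m,F,E,C,D,A,B]
After op 8 (replace(5, 'l')): offset=2, physical=[A,B,G,m,F,E,C,l], logical=[G,m,F,E,C,l,A,B]
After op 9 (swap(1, 7)): offset=2, physical=[A,m,G,B,F,E,C,l], logical=[G,B,F,E,C,l,A,m]
After op 10 (swap(0, 1)): offset=2, physical=[A,m,B,G,F,E,C,l], logical=[B,G,F,E,C,l,A,m]
After op 11 (swap(1, 5)): offset=2, physical=[A,m,B,l,F,E,C,G], logical=[B,l,F,E,C,G,A,m]
After op 12 (swap(0, 4)): offset=2, physical=[A,m,C,l,F,E,B,G], logical=[C,l,F,E,B,G,A,m]

Answer: 2 C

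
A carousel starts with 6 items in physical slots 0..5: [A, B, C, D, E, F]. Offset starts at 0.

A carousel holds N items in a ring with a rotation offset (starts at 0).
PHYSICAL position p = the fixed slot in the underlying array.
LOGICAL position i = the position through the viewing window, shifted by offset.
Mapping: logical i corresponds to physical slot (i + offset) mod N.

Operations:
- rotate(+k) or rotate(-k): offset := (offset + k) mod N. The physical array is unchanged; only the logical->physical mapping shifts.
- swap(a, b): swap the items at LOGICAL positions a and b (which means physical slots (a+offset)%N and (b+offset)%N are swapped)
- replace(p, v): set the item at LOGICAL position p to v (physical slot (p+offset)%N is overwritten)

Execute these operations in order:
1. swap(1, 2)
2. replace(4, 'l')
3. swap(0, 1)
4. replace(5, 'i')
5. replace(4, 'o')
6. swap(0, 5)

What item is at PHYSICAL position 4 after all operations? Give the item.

Answer: o

Derivation:
After op 1 (swap(1, 2)): offset=0, physical=[A,C,B,D,E,F], logical=[A,C,B,D,E,F]
After op 2 (replace(4, 'l')): offset=0, physical=[A,C,B,D,l,F], logical=[A,C,B,D,l,F]
After op 3 (swap(0, 1)): offset=0, physical=[C,A,B,D,l,F], logical=[C,A,B,D,l,F]
After op 4 (replace(5, 'i')): offset=0, physical=[C,A,B,D,l,i], logical=[C,A,B,D,l,i]
After op 5 (replace(4, 'o')): offset=0, physical=[C,A,B,D,o,i], logical=[C,A,B,D,o,i]
After op 6 (swap(0, 5)): offset=0, physical=[i,A,B,D,o,C], logical=[i,A,B,D,o,C]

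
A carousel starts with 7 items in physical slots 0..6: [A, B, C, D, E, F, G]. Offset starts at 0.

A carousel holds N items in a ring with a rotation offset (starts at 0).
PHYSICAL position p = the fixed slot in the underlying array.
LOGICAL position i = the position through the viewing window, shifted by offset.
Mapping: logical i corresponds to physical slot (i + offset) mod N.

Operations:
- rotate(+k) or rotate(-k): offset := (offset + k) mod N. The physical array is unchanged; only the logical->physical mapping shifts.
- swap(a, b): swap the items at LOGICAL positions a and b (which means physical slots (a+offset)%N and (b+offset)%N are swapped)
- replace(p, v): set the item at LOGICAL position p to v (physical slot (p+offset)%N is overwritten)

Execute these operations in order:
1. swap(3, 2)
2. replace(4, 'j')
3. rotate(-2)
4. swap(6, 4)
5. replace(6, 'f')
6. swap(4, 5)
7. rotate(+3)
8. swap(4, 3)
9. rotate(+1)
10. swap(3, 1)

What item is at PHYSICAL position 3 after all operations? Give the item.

Answer: f

Derivation:
After op 1 (swap(3, 2)): offset=0, physical=[A,B,D,C,E,F,G], logical=[A,B,D,C,E,F,G]
After op 2 (replace(4, 'j')): offset=0, physical=[A,B,D,C,j,F,G], logical=[A,B,D,C,j,F,G]
After op 3 (rotate(-2)): offset=5, physical=[A,B,D,C,j,F,G], logical=[F,G,A,B,D,C,j]
After op 4 (swap(6, 4)): offset=5, physical=[A,B,j,C,D,F,G], logical=[F,G,A,B,j,C,D]
After op 5 (replace(6, 'f')): offset=5, physical=[A,B,j,C,f,F,G], logical=[F,G,A,B,j,C,f]
After op 6 (swap(4, 5)): offset=5, physical=[A,B,C,j,f,F,G], logical=[F,G,A,B,C,j,f]
After op 7 (rotate(+3)): offset=1, physical=[A,B,C,j,f,F,G], logical=[B,C,j,f,F,G,A]
After op 8 (swap(4, 3)): offset=1, physical=[A,B,C,j,F,f,G], logical=[B,C,j,F,f,G,A]
After op 9 (rotate(+1)): offset=2, physical=[A,B,C,j,F,f,G], logical=[C,j,F,f,G,A,B]
After op 10 (swap(3, 1)): offset=2, physical=[A,B,C,f,F,j,G], logical=[C,f,F,j,G,A,B]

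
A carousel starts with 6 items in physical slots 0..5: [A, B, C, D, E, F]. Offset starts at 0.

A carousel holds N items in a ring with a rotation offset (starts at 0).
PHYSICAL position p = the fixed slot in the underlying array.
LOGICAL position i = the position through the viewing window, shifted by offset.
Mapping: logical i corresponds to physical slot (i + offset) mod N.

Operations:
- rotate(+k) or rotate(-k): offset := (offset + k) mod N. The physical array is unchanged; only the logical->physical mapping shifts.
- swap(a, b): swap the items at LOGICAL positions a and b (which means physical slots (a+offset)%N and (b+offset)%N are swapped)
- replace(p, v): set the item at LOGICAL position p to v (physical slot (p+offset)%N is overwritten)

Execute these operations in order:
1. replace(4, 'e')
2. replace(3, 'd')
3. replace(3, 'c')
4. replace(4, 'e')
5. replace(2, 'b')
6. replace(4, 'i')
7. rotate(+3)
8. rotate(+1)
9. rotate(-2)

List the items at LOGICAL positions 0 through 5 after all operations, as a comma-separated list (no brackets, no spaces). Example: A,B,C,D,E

Answer: b,c,i,F,A,B

Derivation:
After op 1 (replace(4, 'e')): offset=0, physical=[A,B,C,D,e,F], logical=[A,B,C,D,e,F]
After op 2 (replace(3, 'd')): offset=0, physical=[A,B,C,d,e,F], logical=[A,B,C,d,e,F]
After op 3 (replace(3, 'c')): offset=0, physical=[A,B,C,c,e,F], logical=[A,B,C,c,e,F]
After op 4 (replace(4, 'e')): offset=0, physical=[A,B,C,c,e,F], logical=[A,B,C,c,e,F]
After op 5 (replace(2, 'b')): offset=0, physical=[A,B,b,c,e,F], logical=[A,B,b,c,e,F]
After op 6 (replace(4, 'i')): offset=0, physical=[A,B,b,c,i,F], logical=[A,B,b,c,i,F]
After op 7 (rotate(+3)): offset=3, physical=[A,B,b,c,i,F], logical=[c,i,F,A,B,b]
After op 8 (rotate(+1)): offset=4, physical=[A,B,b,c,i,F], logical=[i,F,A,B,b,c]
After op 9 (rotate(-2)): offset=2, physical=[A,B,b,c,i,F], logical=[b,c,i,F,A,B]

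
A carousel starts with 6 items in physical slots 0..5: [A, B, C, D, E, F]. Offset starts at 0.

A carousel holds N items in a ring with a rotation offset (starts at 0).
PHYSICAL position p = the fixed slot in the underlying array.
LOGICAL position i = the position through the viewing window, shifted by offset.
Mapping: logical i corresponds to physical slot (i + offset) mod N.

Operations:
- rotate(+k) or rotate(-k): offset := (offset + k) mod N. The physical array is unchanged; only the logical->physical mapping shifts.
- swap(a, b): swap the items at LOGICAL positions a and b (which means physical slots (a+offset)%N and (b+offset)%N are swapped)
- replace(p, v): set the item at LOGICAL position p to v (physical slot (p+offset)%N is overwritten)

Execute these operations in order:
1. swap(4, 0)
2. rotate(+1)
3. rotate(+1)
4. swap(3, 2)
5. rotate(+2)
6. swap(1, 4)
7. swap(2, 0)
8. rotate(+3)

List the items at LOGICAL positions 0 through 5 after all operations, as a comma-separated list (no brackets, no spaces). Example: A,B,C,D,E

Answer: B,A,D,E,C,F

Derivation:
After op 1 (swap(4, 0)): offset=0, physical=[E,B,C,D,A,F], logical=[E,B,C,D,A,F]
After op 2 (rotate(+1)): offset=1, physical=[E,B,C,D,A,F], logical=[B,C,D,A,F,E]
After op 3 (rotate(+1)): offset=2, physical=[E,B,C,D,A,F], logical=[C,D,A,F,E,B]
After op 4 (swap(3, 2)): offset=2, physical=[E,B,C,D,F,A], logical=[C,D,F,A,E,B]
After op 5 (rotate(+2)): offset=4, physical=[E,B,C,D,F,A], logical=[F,A,E,B,C,D]
After op 6 (swap(1, 4)): offset=4, physical=[E,B,A,D,F,C], logical=[F,C,E,B,A,D]
After op 7 (swap(2, 0)): offset=4, physical=[F,B,A,D,E,C], logical=[E,C,F,B,A,D]
After op 8 (rotate(+3)): offset=1, physical=[F,B,A,D,E,C], logical=[B,A,D,E,C,F]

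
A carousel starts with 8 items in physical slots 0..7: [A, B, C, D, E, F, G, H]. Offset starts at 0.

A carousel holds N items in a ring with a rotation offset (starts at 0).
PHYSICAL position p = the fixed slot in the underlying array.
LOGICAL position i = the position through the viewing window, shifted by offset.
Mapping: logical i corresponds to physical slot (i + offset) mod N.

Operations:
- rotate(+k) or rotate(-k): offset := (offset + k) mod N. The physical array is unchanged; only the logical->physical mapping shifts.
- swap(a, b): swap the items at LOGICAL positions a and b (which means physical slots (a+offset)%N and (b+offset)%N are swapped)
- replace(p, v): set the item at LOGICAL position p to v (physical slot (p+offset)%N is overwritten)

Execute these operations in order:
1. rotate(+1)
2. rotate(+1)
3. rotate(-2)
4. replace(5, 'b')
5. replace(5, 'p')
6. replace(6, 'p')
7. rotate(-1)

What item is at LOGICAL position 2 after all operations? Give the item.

After op 1 (rotate(+1)): offset=1, physical=[A,B,C,D,E,F,G,H], logical=[B,C,D,E,F,G,H,A]
After op 2 (rotate(+1)): offset=2, physical=[A,B,C,D,E,F,G,H], logical=[C,D,E,F,G,H,A,B]
After op 3 (rotate(-2)): offset=0, physical=[A,B,C,D,E,F,G,H], logical=[A,B,C,D,E,F,G,H]
After op 4 (replace(5, 'b')): offset=0, physical=[A,B,C,D,E,b,G,H], logical=[A,B,C,D,E,b,G,H]
After op 5 (replace(5, 'p')): offset=0, physical=[A,B,C,D,E,p,G,H], logical=[A,B,C,D,E,p,G,H]
After op 6 (replace(6, 'p')): offset=0, physical=[A,B,C,D,E,p,p,H], logical=[A,B,C,D,E,p,p,H]
After op 7 (rotate(-1)): offset=7, physical=[A,B,C,D,E,p,p,H], logical=[H,A,B,C,D,E,p,p]

Answer: B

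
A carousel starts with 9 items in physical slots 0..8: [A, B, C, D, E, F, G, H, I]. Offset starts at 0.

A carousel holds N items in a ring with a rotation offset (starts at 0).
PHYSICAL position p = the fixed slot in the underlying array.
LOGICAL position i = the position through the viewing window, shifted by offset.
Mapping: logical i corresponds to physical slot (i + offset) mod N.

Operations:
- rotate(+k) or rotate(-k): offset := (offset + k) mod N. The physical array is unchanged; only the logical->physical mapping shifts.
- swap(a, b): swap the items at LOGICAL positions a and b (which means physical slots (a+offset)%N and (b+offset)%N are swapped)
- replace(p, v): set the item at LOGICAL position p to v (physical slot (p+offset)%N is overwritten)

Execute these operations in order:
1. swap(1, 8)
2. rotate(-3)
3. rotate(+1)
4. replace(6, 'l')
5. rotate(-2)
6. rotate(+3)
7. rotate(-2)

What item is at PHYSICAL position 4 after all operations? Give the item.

Answer: l

Derivation:
After op 1 (swap(1, 8)): offset=0, physical=[A,I,C,D,E,F,G,H,B], logical=[A,I,C,D,E,F,G,H,B]
After op 2 (rotate(-3)): offset=6, physical=[A,I,C,D,E,F,G,H,B], logical=[G,H,B,A,I,C,D,E,F]
After op 3 (rotate(+1)): offset=7, physical=[A,I,C,D,E,F,G,H,B], logical=[H,B,A,I,C,D,E,F,G]
After op 4 (replace(6, 'l')): offset=7, physical=[A,I,C,D,l,F,G,H,B], logical=[H,B,A,I,C,D,l,F,G]
After op 5 (rotate(-2)): offset=5, physical=[A,I,C,D,l,F,G,H,B], logical=[F,G,H,B,A,I,C,D,l]
After op 6 (rotate(+3)): offset=8, physical=[A,I,C,D,l,F,G,H,B], logical=[B,A,I,C,D,l,F,G,H]
After op 7 (rotate(-2)): offset=6, physical=[A,I,C,D,l,F,G,H,B], logical=[G,H,B,A,I,C,D,l,F]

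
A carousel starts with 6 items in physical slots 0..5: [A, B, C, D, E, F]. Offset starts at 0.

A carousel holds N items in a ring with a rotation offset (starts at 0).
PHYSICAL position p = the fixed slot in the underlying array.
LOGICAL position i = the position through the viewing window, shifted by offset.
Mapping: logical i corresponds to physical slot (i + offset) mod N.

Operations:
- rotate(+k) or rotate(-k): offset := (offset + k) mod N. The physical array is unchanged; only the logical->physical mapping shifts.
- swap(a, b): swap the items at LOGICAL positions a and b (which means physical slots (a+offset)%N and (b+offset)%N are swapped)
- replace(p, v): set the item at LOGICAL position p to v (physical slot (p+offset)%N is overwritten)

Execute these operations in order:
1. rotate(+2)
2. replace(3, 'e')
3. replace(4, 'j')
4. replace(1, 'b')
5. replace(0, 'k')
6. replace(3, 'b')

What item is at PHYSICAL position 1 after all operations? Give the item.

Answer: B

Derivation:
After op 1 (rotate(+2)): offset=2, physical=[A,B,C,D,E,F], logical=[C,D,E,F,A,B]
After op 2 (replace(3, 'e')): offset=2, physical=[A,B,C,D,E,e], logical=[C,D,E,e,A,B]
After op 3 (replace(4, 'j')): offset=2, physical=[j,B,C,D,E,e], logical=[C,D,E,e,j,B]
After op 4 (replace(1, 'b')): offset=2, physical=[j,B,C,b,E,e], logical=[C,b,E,e,j,B]
After op 5 (replace(0, 'k')): offset=2, physical=[j,B,k,b,E,e], logical=[k,b,E,e,j,B]
After op 6 (replace(3, 'b')): offset=2, physical=[j,B,k,b,E,b], logical=[k,b,E,b,j,B]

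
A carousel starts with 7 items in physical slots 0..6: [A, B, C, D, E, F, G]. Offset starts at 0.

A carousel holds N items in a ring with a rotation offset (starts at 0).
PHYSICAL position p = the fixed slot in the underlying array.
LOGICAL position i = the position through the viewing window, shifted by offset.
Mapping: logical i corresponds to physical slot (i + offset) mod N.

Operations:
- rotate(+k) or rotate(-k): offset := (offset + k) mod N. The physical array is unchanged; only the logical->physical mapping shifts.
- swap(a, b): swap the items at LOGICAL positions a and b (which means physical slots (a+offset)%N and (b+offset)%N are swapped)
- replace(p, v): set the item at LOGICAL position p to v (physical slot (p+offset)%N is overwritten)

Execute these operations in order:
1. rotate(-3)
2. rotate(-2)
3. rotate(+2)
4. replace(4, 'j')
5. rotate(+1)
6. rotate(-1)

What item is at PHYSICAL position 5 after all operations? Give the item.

After op 1 (rotate(-3)): offset=4, physical=[A,B,C,D,E,F,G], logical=[E,F,G,A,B,C,D]
After op 2 (rotate(-2)): offset=2, physical=[A,B,C,D,E,F,G], logical=[C,D,E,F,G,A,B]
After op 3 (rotate(+2)): offset=4, physical=[A,B,C,D,E,F,G], logical=[E,F,G,A,B,C,D]
After op 4 (replace(4, 'j')): offset=4, physical=[A,j,C,D,E,F,G], logical=[E,F,G,A,j,C,D]
After op 5 (rotate(+1)): offset=5, physical=[A,j,C,D,E,F,G], logical=[F,G,A,j,C,D,E]
After op 6 (rotate(-1)): offset=4, physical=[A,j,C,D,E,F,G], logical=[E,F,G,A,j,C,D]

Answer: F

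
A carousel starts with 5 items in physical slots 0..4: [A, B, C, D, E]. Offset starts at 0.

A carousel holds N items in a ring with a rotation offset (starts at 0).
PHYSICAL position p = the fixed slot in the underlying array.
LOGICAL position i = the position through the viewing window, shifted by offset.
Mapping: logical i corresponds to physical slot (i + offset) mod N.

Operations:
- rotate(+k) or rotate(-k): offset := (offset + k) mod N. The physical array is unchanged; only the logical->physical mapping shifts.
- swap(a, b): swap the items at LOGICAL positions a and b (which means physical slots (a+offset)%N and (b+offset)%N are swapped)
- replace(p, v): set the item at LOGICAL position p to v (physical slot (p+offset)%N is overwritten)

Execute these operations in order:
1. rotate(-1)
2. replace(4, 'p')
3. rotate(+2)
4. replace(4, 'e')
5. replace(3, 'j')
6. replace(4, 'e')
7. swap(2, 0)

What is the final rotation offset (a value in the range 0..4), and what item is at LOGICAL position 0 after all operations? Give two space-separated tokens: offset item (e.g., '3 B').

Answer: 1 p

Derivation:
After op 1 (rotate(-1)): offset=4, physical=[A,B,C,D,E], logical=[E,A,B,C,D]
After op 2 (replace(4, 'p')): offset=4, physical=[A,B,C,p,E], logical=[E,A,B,C,p]
After op 3 (rotate(+2)): offset=1, physical=[A,B,C,p,E], logical=[B,C,p,E,A]
After op 4 (replace(4, 'e')): offset=1, physical=[e,B,C,p,E], logical=[B,C,p,E,e]
After op 5 (replace(3, 'j')): offset=1, physical=[e,B,C,p,j], logical=[B,C,p,j,e]
After op 6 (replace(4, 'e')): offset=1, physical=[e,B,C,p,j], logical=[B,C,p,j,e]
After op 7 (swap(2, 0)): offset=1, physical=[e,p,C,B,j], logical=[p,C,B,j,e]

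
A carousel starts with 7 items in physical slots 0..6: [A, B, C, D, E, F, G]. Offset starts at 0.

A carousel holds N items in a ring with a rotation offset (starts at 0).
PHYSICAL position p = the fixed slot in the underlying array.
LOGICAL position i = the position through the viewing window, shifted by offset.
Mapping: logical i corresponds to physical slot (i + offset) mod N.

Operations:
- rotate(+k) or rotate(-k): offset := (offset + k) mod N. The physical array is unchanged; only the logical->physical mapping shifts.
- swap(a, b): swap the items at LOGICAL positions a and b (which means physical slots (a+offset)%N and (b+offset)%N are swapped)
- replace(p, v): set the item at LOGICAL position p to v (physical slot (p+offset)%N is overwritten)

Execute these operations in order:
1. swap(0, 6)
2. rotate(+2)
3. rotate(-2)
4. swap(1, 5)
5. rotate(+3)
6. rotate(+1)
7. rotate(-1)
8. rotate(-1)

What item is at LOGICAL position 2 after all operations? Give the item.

Answer: E

Derivation:
After op 1 (swap(0, 6)): offset=0, physical=[G,B,C,D,E,F,A], logical=[G,B,C,D,E,F,A]
After op 2 (rotate(+2)): offset=2, physical=[G,B,C,D,E,F,A], logical=[C,D,E,F,A,G,B]
After op 3 (rotate(-2)): offset=0, physical=[G,B,C,D,E,F,A], logical=[G,B,C,D,E,F,A]
After op 4 (swap(1, 5)): offset=0, physical=[G,F,C,D,E,B,A], logical=[G,F,C,D,E,B,A]
After op 5 (rotate(+3)): offset=3, physical=[G,F,C,D,E,B,A], logical=[D,E,B,A,G,F,C]
After op 6 (rotate(+1)): offset=4, physical=[G,F,C,D,E,B,A], logical=[E,B,A,G,F,C,D]
After op 7 (rotate(-1)): offset=3, physical=[G,F,C,D,E,B,A], logical=[D,E,B,A,G,F,C]
After op 8 (rotate(-1)): offset=2, physical=[G,F,C,D,E,B,A], logical=[C,D,E,B,A,G,F]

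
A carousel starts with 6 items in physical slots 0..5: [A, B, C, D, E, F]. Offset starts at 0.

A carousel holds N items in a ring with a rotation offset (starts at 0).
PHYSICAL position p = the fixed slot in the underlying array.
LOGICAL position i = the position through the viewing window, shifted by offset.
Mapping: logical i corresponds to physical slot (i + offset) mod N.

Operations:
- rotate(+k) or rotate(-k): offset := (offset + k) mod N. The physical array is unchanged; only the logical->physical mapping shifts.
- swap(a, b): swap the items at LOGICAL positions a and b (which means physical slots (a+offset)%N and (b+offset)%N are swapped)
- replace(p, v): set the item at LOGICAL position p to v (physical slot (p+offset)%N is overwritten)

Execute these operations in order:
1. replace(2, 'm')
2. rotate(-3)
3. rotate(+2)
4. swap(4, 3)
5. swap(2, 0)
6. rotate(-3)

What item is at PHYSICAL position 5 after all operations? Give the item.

Answer: B

Derivation:
After op 1 (replace(2, 'm')): offset=0, physical=[A,B,m,D,E,F], logical=[A,B,m,D,E,F]
After op 2 (rotate(-3)): offset=3, physical=[A,B,m,D,E,F], logical=[D,E,F,A,B,m]
After op 3 (rotate(+2)): offset=5, physical=[A,B,m,D,E,F], logical=[F,A,B,m,D,E]
After op 4 (swap(4, 3)): offset=5, physical=[A,B,D,m,E,F], logical=[F,A,B,D,m,E]
After op 5 (swap(2, 0)): offset=5, physical=[A,F,D,m,E,B], logical=[B,A,F,D,m,E]
After op 6 (rotate(-3)): offset=2, physical=[A,F,D,m,E,B], logical=[D,m,E,B,A,F]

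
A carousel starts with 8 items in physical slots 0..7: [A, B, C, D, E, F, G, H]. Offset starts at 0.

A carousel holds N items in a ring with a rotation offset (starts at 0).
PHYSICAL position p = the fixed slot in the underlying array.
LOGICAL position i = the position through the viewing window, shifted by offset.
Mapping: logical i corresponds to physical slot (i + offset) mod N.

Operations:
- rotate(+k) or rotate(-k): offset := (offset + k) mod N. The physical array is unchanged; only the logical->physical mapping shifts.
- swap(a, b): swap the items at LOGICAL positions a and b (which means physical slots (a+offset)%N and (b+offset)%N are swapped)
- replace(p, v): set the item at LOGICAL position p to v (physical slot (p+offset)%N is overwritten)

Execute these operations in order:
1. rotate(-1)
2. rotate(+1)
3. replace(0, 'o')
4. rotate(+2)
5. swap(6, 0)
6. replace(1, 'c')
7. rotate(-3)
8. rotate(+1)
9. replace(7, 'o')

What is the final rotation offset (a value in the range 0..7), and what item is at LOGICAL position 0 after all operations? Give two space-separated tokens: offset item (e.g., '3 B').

Answer: 0 C

Derivation:
After op 1 (rotate(-1)): offset=7, physical=[A,B,C,D,E,F,G,H], logical=[H,A,B,C,D,E,F,G]
After op 2 (rotate(+1)): offset=0, physical=[A,B,C,D,E,F,G,H], logical=[A,B,C,D,E,F,G,H]
After op 3 (replace(0, 'o')): offset=0, physical=[o,B,C,D,E,F,G,H], logical=[o,B,C,D,E,F,G,H]
After op 4 (rotate(+2)): offset=2, physical=[o,B,C,D,E,F,G,H], logical=[C,D,E,F,G,H,o,B]
After op 5 (swap(6, 0)): offset=2, physical=[C,B,o,D,E,F,G,H], logical=[o,D,E,F,G,H,C,B]
After op 6 (replace(1, 'c')): offset=2, physical=[C,B,o,c,E,F,G,H], logical=[o,c,E,F,G,H,C,B]
After op 7 (rotate(-3)): offset=7, physical=[C,B,o,c,E,F,G,H], logical=[H,C,B,o,c,E,F,G]
After op 8 (rotate(+1)): offset=0, physical=[C,B,o,c,E,F,G,H], logical=[C,B,o,c,E,F,G,H]
After op 9 (replace(7, 'o')): offset=0, physical=[C,B,o,c,E,F,G,o], logical=[C,B,o,c,E,F,G,o]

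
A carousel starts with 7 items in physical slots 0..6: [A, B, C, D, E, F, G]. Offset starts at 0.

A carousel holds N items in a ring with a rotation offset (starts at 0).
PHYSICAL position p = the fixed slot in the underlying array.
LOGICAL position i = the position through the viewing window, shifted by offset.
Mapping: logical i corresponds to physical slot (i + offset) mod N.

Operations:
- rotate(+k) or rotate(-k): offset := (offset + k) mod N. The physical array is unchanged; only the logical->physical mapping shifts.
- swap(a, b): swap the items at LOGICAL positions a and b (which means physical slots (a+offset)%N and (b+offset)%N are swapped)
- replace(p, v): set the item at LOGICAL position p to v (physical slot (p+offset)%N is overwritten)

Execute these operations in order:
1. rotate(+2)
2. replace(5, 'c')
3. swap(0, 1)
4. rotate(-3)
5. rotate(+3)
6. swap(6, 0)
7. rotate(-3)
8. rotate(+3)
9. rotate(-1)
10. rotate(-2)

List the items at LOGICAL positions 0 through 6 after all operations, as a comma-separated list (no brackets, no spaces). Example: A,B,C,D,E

After op 1 (rotate(+2)): offset=2, physical=[A,B,C,D,E,F,G], logical=[C,D,E,F,G,A,B]
After op 2 (replace(5, 'c')): offset=2, physical=[c,B,C,D,E,F,G], logical=[C,D,E,F,G,c,B]
After op 3 (swap(0, 1)): offset=2, physical=[c,B,D,C,E,F,G], logical=[D,C,E,F,G,c,B]
After op 4 (rotate(-3)): offset=6, physical=[c,B,D,C,E,F,G], logical=[G,c,B,D,C,E,F]
After op 5 (rotate(+3)): offset=2, physical=[c,B,D,C,E,F,G], logical=[D,C,E,F,G,c,B]
After op 6 (swap(6, 0)): offset=2, physical=[c,D,B,C,E,F,G], logical=[B,C,E,F,G,c,D]
After op 7 (rotate(-3)): offset=6, physical=[c,D,B,C,E,F,G], logical=[G,c,D,B,C,E,F]
After op 8 (rotate(+3)): offset=2, physical=[c,D,B,C,E,F,G], logical=[B,C,E,F,G,c,D]
After op 9 (rotate(-1)): offset=1, physical=[c,D,B,C,E,F,G], logical=[D,B,C,E,F,G,c]
After op 10 (rotate(-2)): offset=6, physical=[c,D,B,C,E,F,G], logical=[G,c,D,B,C,E,F]

Answer: G,c,D,B,C,E,F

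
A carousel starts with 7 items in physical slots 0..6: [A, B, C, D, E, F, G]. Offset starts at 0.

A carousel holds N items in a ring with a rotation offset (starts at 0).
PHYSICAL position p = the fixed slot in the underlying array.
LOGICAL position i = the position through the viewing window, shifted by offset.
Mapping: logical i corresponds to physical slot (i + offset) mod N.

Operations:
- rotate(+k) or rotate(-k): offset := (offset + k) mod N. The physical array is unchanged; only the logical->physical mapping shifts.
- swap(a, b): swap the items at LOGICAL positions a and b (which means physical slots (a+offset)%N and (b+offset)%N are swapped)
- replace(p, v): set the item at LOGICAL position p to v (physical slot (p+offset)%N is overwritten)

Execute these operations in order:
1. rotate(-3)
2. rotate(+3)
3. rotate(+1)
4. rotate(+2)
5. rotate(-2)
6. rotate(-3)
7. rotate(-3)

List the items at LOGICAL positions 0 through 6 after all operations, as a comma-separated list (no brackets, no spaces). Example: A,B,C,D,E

Answer: C,D,E,F,G,A,B

Derivation:
After op 1 (rotate(-3)): offset=4, physical=[A,B,C,D,E,F,G], logical=[E,F,G,A,B,C,D]
After op 2 (rotate(+3)): offset=0, physical=[A,B,C,D,E,F,G], logical=[A,B,C,D,E,F,G]
After op 3 (rotate(+1)): offset=1, physical=[A,B,C,D,E,F,G], logical=[B,C,D,E,F,G,A]
After op 4 (rotate(+2)): offset=3, physical=[A,B,C,D,E,F,G], logical=[D,E,F,G,A,B,C]
After op 5 (rotate(-2)): offset=1, physical=[A,B,C,D,E,F,G], logical=[B,C,D,E,F,G,A]
After op 6 (rotate(-3)): offset=5, physical=[A,B,C,D,E,F,G], logical=[F,G,A,B,C,D,E]
After op 7 (rotate(-3)): offset=2, physical=[A,B,C,D,E,F,G], logical=[C,D,E,F,G,A,B]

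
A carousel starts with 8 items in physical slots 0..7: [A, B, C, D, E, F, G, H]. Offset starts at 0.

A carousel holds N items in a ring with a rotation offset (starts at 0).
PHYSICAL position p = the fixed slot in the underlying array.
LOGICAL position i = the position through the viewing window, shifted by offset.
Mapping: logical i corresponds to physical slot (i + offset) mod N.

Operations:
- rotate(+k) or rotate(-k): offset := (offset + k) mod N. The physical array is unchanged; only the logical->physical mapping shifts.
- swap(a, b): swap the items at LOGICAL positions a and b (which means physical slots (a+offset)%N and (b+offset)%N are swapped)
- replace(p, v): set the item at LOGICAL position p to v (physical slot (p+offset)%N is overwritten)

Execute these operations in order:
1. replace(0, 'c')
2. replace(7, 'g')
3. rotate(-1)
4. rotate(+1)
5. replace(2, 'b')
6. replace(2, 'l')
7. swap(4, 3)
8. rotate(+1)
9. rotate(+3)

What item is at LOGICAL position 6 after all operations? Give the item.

After op 1 (replace(0, 'c')): offset=0, physical=[c,B,C,D,E,F,G,H], logical=[c,B,C,D,E,F,G,H]
After op 2 (replace(7, 'g')): offset=0, physical=[c,B,C,D,E,F,G,g], logical=[c,B,C,D,E,F,G,g]
After op 3 (rotate(-1)): offset=7, physical=[c,B,C,D,E,F,G,g], logical=[g,c,B,C,D,E,F,G]
After op 4 (rotate(+1)): offset=0, physical=[c,B,C,D,E,F,G,g], logical=[c,B,C,D,E,F,G,g]
After op 5 (replace(2, 'b')): offset=0, physical=[c,B,b,D,E,F,G,g], logical=[c,B,b,D,E,F,G,g]
After op 6 (replace(2, 'l')): offset=0, physical=[c,B,l,D,E,F,G,g], logical=[c,B,l,D,E,F,G,g]
After op 7 (swap(4, 3)): offset=0, physical=[c,B,l,E,D,F,G,g], logical=[c,B,l,E,D,F,G,g]
After op 8 (rotate(+1)): offset=1, physical=[c,B,l,E,D,F,G,g], logical=[B,l,E,D,F,G,g,c]
After op 9 (rotate(+3)): offset=4, physical=[c,B,l,E,D,F,G,g], logical=[D,F,G,g,c,B,l,E]

Answer: l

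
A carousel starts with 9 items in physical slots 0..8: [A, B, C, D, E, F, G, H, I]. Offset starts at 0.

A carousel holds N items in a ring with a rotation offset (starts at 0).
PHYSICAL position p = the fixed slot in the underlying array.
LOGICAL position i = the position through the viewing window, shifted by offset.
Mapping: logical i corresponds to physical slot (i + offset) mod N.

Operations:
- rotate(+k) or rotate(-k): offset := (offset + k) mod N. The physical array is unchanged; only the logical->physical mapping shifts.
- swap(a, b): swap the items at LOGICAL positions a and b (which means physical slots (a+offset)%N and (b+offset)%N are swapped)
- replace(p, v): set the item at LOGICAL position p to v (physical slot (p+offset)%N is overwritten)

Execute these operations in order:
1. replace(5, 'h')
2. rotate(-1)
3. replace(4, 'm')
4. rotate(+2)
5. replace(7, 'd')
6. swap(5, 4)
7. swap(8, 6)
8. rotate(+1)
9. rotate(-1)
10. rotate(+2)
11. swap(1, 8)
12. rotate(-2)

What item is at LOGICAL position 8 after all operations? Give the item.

Answer: H

Derivation:
After op 1 (replace(5, 'h')): offset=0, physical=[A,B,C,D,E,h,G,H,I], logical=[A,B,C,D,E,h,G,H,I]
After op 2 (rotate(-1)): offset=8, physical=[A,B,C,D,E,h,G,H,I], logical=[I,A,B,C,D,E,h,G,H]
After op 3 (replace(4, 'm')): offset=8, physical=[A,B,C,m,E,h,G,H,I], logical=[I,A,B,C,m,E,h,G,H]
After op 4 (rotate(+2)): offset=1, physical=[A,B,C,m,E,h,G,H,I], logical=[B,C,m,E,h,G,H,I,A]
After op 5 (replace(7, 'd')): offset=1, physical=[A,B,C,m,E,h,G,H,d], logical=[B,C,m,E,h,G,H,d,A]
After op 6 (swap(5, 4)): offset=1, physical=[A,B,C,m,E,G,h,H,d], logical=[B,C,m,E,G,h,H,d,A]
After op 7 (swap(8, 6)): offset=1, physical=[H,B,C,m,E,G,h,A,d], logical=[B,C,m,E,G,h,A,d,H]
After op 8 (rotate(+1)): offset=2, physical=[H,B,C,m,E,G,h,A,d], logical=[C,m,E,G,h,A,d,H,B]
After op 9 (rotate(-1)): offset=1, physical=[H,B,C,m,E,G,h,A,d], logical=[B,C,m,E,G,h,A,d,H]
After op 10 (rotate(+2)): offset=3, physical=[H,B,C,m,E,G,h,A,d], logical=[m,E,G,h,A,d,H,B,C]
After op 11 (swap(1, 8)): offset=3, physical=[H,B,E,m,C,G,h,A,d], logical=[m,C,G,h,A,d,H,B,E]
After op 12 (rotate(-2)): offset=1, physical=[H,B,E,m,C,G,h,A,d], logical=[B,E,m,C,G,h,A,d,H]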